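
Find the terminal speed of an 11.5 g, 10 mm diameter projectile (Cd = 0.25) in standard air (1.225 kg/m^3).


A = pi*(d/2)^2 = pi*(10/2000)^2 = 7.85398e-05 m^2
vt = sqrt(2mg/(Cd*rho*A)) = sqrt(2*0.0115*9.81/(0.25 * 1.225 * 7.85398e-05)) = 96.85 m/s

96.85 m/s


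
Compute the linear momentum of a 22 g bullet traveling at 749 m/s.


p = m*v = 0.022*749 = 16.48 kg·m/s

16.48 kg·m/s


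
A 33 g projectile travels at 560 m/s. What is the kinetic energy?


E = 0.5*m*v^2 = 0.5*0.033*560^2 = 5174 J

5174 J


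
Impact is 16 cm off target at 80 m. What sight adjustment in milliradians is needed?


1 mrad subtends 1 cm per 10 m of range, so adj = error_cm / (dist_m / 10) = 16 / (80/10) = 2 mrad

2 mrad


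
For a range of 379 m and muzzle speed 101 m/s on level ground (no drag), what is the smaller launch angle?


sin(2*theta) = R*g/v0^2 = 379*9.81/101^2 = 0.364473, theta = arcsin(0.364473)/2 = 10.69°

10.69 degrees


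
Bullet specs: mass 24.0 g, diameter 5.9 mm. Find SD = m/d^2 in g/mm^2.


SD = m/d^2 = 24.0/5.9^2 = 0.6895 g/mm^2

0.6895 g/mm^2


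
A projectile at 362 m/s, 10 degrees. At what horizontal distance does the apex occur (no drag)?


R = v0^2*sin(2*theta)/g = 362^2*sin(2*10°)/9.81 = 4568.78 m
apex_dist = R/2 = 4568.78/2 = 2284 m

2284 m


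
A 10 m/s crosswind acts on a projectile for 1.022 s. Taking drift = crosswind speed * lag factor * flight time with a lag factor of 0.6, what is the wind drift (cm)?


drift = v_wind * lag * t = 10 * 0.6 * 1.022 = 6.132 m ≈ 613.2 cm

613.2 cm


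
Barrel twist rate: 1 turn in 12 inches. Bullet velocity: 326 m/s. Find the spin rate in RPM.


twist_m = 12*0.0254 = 0.3048 m
spin = v/twist = 326/0.3048 = 1069.554 rev/s
RPM = spin*60 = 1069.554*60 ≈ 64173 RPM

64173 RPM


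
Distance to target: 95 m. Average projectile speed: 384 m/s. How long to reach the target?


t = d/v = 95/384 = 0.2474 s

0.2474 s


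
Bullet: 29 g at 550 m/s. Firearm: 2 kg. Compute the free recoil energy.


v_r = m_p*v_p/m_gun = 0.029*550/2 = 7.975 m/s, E_r = 0.5*m_gun*v_r^2 = 0.5*2*7.975^2 = 63.6 J

63.6 J


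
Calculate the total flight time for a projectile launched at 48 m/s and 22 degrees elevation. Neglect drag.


T = 2*v0*sin(theta)/g = 2*48*sin(22°)/9.81 = 3.666 s

3.666 s


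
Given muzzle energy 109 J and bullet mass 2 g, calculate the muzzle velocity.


v = sqrt(2*E/m) = sqrt(2*109/0.002) = 330.2 m/s

330.2 m/s


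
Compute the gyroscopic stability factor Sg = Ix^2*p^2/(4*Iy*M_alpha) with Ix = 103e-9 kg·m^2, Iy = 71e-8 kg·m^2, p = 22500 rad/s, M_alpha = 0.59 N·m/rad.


Sg = Ix^2 * p^2 / (4 * Iy * M_alpha) = (103e-9)^2 * 22500^2 / (4 * 71e-8 * 0.59) = 3.205

3.205


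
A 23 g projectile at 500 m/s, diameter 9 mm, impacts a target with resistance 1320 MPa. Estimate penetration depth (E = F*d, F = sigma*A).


A = pi*(d/2)^2 = pi*(9/2)^2 = 63.6173 mm^2
E = 0.5*m*v^2 = 0.5*0.023*500^2 = 2875 J
depth = E/(sigma*A) = 2875 J / (1320 MPa * 63.6173 mm^2) = 2875/(1320 * 63.6173) m = 0.0342365 m ≈ 34.24 mm

34.24 mm


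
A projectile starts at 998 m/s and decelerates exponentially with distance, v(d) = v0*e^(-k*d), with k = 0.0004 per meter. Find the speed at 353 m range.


v = v0*exp(-k*d) = 998*exp(-0.0004*353) = 866.6 m/s

866.6 m/s


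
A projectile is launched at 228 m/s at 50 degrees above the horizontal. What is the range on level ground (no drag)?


R = v0^2 * sin(2*theta) / g = 228^2 * sin(2*50°) / 9.81 = 5219 m

5219 m


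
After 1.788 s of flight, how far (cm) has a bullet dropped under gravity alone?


drop = 0.5*g*t^2 = 0.5*9.81*1.788^2 = 15.681 m ≈ 1568 cm

1568 cm


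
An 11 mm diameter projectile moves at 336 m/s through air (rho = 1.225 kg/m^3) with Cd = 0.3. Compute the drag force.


A = pi*(d/2)^2 = pi*(11/2000)^2 = 9.50332e-05 m^2
Fd = 0.5*Cd*rho*A*v^2 = 0.5*0.3*1.225*9.50332e-05*336^2 = 1.971 N

1.971 N


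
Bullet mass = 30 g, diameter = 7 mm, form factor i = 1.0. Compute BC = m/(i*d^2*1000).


BC = m/(i*d^2*1000) = 30/(1.0 * 7^2 * 1000) = 0.0006122

0.0006122


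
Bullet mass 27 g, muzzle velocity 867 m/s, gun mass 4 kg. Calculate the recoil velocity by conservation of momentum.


v_recoil = m_p * v_p / m_gun = 0.027 * 867 / 4 = 5.852 m/s

5.852 m/s


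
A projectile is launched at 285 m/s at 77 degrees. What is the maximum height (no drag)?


H = (v0*sin(theta))^2 / (2g) = (285*sin(77°))^2 / (2*9.81) = 3930 m

3930 m


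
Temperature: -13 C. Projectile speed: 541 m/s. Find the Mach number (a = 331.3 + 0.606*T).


a = 331.3 + 0.606*(-13) = 323.422 m/s
M = v/a = 541/323.422 = 1.673

1.673


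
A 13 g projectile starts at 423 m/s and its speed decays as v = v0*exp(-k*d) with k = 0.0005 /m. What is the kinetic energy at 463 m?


v = v0*exp(-k*d) = 423*exp(-0.0005*463) = 335.584 m/s
E = 0.5*m*v^2 = 0.5*0.013*335.584^2 = 732 J

732 J


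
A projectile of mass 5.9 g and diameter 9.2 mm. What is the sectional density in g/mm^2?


SD = m/d^2 = 5.9/9.2^2 = 0.06971 g/mm^2

0.06971 g/mm^2


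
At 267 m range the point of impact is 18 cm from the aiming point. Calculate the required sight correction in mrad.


1 mrad subtends 1 cm per 10 m of range, so adj = error_cm / (dist_m / 10) = 18 / (267/10) = 0.6742 mrad

0.6742 mrad


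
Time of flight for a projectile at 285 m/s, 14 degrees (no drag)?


T = 2*v0*sin(theta)/g = 2*285*sin(14°)/9.81 = 14.06 s

14.06 s


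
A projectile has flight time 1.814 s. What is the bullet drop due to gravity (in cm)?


drop = 0.5*g*t^2 = 0.5*9.81*1.814^2 = 16.1404 m ≈ 1614 cm

1614 cm


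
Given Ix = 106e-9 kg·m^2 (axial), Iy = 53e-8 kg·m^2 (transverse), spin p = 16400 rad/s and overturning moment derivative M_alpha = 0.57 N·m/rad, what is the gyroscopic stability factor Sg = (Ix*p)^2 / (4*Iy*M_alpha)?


Sg = Ix^2 * p^2 / (4 * Iy * M_alpha) = (106e-9)^2 * 16400^2 / (4 * 53e-8 * 0.57) = 2.501

2.501


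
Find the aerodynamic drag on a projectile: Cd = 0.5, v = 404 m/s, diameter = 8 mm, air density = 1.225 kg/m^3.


A = pi*(d/2)^2 = pi*(8/2000)^2 = 5.02655e-05 m^2
Fd = 0.5*Cd*rho*A*v^2 = 0.5*0.5*1.225*5.02655e-05*404^2 = 2.513 N

2.513 N


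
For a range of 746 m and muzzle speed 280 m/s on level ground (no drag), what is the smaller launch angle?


sin(2*theta) = R*g/v0^2 = 746*9.81/280^2 = 0.0933452, theta = arcsin(0.0933452)/2 = 2.678°

2.678 degrees


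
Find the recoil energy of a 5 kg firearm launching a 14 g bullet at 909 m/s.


v_r = m_p*v_p/m_gun = 0.014*909/5 = 2.5452 m/s, E_r = 0.5*m_gun*v_r^2 = 0.5*5*2.5452^2 = 16.2 J

16.2 J


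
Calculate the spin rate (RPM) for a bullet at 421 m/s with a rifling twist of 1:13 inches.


twist_m = 13*0.0254 = 0.3302 m
spin = v/twist = 421/0.3302 = 1274.985 rev/s
RPM = spin*60 = 1274.985*60 ≈ 76499 RPM

76499 RPM


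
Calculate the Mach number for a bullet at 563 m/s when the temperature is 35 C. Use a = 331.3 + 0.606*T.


a = 331.3 + 0.606*(35) = 352.51 m/s
M = v/a = 563/352.51 = 1.597

1.597


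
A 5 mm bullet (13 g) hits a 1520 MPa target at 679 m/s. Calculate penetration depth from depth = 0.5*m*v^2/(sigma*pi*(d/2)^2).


A = pi*(d/2)^2 = pi*(5/2)^2 = 19.635 mm^2
E = 0.5*m*v^2 = 0.5*0.013*679^2 = 2996.77 J
depth = E/(sigma*A) = 2996.77 J / (1520 MPa * 19.635 mm^2) = 2996.77/(1520 * 19.635) m = 0.100411 m ≈ 100.4 mm

100.4 mm


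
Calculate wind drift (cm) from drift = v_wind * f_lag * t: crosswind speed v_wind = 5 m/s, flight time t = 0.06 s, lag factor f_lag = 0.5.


drift = v_wind * lag * t = 5 * 0.5 * 0.06 = 0.15 m ≈ 15 cm

15 cm


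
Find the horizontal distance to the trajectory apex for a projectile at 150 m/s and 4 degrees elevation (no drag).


R = v0^2*sin(2*theta)/g = 150^2*sin(2*4°)/9.81 = 319.204 m
apex_dist = R/2 = 319.204/2 = 159.6 m

159.6 m


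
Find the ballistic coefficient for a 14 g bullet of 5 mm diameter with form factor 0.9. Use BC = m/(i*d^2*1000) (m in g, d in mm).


BC = m/(i*d^2*1000) = 14/(0.9 * 5^2 * 1000) = 0.0006222

0.0006222


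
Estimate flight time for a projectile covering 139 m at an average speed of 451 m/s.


t = d/v = 139/451 = 0.3082 s

0.3082 s


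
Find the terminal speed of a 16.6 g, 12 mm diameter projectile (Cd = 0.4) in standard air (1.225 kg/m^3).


A = pi*(d/2)^2 = pi*(12/2000)^2 = 1.13097e-04 m^2
vt = sqrt(2mg/(Cd*rho*A)) = sqrt(2*0.0166*9.81/(0.4 * 1.225 * 1.13097e-04)) = 76.66 m/s

76.66 m/s


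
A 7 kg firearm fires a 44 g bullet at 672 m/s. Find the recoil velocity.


v_recoil = m_p * v_p / m_gun = 0.044 * 672 / 7 = 4.224 m/s

4.224 m/s


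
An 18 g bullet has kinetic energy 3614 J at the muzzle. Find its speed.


v = sqrt(2*E/m) = sqrt(2*3614/0.018) = 633.7 m/s

633.7 m/s


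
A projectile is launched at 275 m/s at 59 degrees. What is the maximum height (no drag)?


H = (v0*sin(theta))^2 / (2g) = (275*sin(59°))^2 / (2*9.81) = 2832 m

2832 m


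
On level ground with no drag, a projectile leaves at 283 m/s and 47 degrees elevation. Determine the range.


R = v0^2 * sin(2*theta) / g = 283^2 * sin(2*47°) / 9.81 = 8144 m

8144 m


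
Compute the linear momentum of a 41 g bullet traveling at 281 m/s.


p = m*v = 0.041*281 = 11.52 kg·m/s

11.52 kg·m/s


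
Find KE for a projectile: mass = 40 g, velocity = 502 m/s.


E = 0.5*m*v^2 = 0.5*0.04*502^2 = 5040 J

5040 J


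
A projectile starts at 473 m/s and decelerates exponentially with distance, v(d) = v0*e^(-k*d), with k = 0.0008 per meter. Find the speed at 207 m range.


v = v0*exp(-k*d) = 473*exp(-0.0008*207) = 400.8 m/s

400.8 m/s


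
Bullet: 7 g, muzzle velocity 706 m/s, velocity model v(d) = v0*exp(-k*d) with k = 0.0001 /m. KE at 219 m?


v = v0*exp(-k*d) = 706*exp(-0.0001*219) = 690.707 m/s
E = 0.5*m*v^2 = 0.5*0.007*690.707^2 = 1670 J

1670 J


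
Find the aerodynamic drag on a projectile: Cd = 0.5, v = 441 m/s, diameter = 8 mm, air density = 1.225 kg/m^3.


A = pi*(d/2)^2 = pi*(8/2000)^2 = 5.02655e-05 m^2
Fd = 0.5*Cd*rho*A*v^2 = 0.5*0.5*1.225*5.02655e-05*441^2 = 2.994 N

2.994 N


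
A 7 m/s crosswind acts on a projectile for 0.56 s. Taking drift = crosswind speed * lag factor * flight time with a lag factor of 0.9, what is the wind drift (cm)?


drift = v_wind * lag * t = 7 * 0.9 * 0.56 = 3.528 m ≈ 352.8 cm

352.8 cm


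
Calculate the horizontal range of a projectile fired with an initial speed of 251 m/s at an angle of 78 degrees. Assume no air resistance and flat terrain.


R = v0^2 * sin(2*theta) / g = 251^2 * sin(2*78°) / 9.81 = 2612 m

2612 m


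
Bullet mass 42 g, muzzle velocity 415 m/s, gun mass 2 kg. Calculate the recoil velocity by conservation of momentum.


v_recoil = m_p * v_p / m_gun = 0.042 * 415 / 2 = 8.715 m/s

8.715 m/s


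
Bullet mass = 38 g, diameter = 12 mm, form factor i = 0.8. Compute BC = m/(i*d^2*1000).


BC = m/(i*d^2*1000) = 38/(0.8 * 12^2 * 1000) = 0.0003299

0.0003299


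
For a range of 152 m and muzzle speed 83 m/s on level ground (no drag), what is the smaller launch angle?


sin(2*theta) = R*g/v0^2 = 152*9.81/83^2 = 0.216449, theta = arcsin(0.216449)/2 = 6.25°

6.25 degrees


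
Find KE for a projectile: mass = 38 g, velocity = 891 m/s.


E = 0.5*m*v^2 = 0.5*0.038*891^2 = 15084 J

15084 J


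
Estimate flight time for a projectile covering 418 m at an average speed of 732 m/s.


t = d/v = 418/732 = 0.571 s

0.571 s


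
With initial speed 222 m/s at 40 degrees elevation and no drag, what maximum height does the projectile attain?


H = (v0*sin(theta))^2 / (2g) = (222*sin(40°))^2 / (2*9.81) = 1038 m

1038 m


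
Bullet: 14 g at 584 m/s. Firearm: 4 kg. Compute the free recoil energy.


v_r = m_p*v_p/m_gun = 0.014*584/4 = 2.044 m/s, E_r = 0.5*m_gun*v_r^2 = 0.5*4*2.044^2 = 8.356 J

8.356 J


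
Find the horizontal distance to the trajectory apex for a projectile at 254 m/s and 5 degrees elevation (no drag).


R = v0^2*sin(2*theta)/g = 254^2*sin(2*5°)/9.81 = 1142.01 m
apex_dist = R/2 = 1142.01/2 = 571 m

571 m


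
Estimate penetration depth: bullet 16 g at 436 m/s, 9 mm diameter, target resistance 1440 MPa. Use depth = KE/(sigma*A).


A = pi*(d/2)^2 = pi*(9/2)^2 = 63.6173 mm^2
E = 0.5*m*v^2 = 0.5*0.016*436^2 = 1520.77 J
depth = E/(sigma*A) = 1520.77 J / (1440 MPa * 63.6173 mm^2) = 1520.77/(1440 * 63.6173) m = 0.0166007 m ≈ 16.6 mm

16.6 mm


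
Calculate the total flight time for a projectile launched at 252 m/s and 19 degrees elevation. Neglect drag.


T = 2*v0*sin(theta)/g = 2*252*sin(19°)/9.81 = 16.73 s

16.73 s


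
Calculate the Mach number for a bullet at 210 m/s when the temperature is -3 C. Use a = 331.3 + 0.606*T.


a = 331.3 + 0.606*(-3) = 329.482 m/s
M = v/a = 210/329.482 = 0.6374

0.6374


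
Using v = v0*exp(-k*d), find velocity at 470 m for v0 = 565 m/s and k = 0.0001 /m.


v = v0*exp(-k*d) = 565*exp(-0.0001*470) = 539.1 m/s

539.1 m/s


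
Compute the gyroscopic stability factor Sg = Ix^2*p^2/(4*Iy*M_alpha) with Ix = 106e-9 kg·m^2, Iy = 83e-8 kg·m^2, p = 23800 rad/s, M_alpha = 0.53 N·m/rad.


Sg = Ix^2 * p^2 / (4 * Iy * M_alpha) = (106e-9)^2 * 23800^2 / (4 * 83e-8 * 0.53) = 3.617

3.617


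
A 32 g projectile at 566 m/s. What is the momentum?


p = m*v = 0.032*566 = 18.11 kg·m/s

18.11 kg·m/s


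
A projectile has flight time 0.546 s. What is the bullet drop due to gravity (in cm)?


drop = 0.5*g*t^2 = 0.5*9.81*0.546^2 = 1.46226 m ≈ 146.2 cm

146.2 cm


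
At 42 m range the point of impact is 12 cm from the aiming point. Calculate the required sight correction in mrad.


1 mrad subtends 1 cm per 10 m of range, so adj = error_cm / (dist_m / 10) = 12 / (42/10) = 2.857 mrad

2.857 mrad


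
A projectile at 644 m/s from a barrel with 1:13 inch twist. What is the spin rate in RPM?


twist_m = 13*0.0254 = 0.3302 m
spin = v/twist = 644/0.3302 = 1950.333 rev/s
RPM = spin*60 = 1950.333*60 ≈ 117020 RPM

117020 RPM


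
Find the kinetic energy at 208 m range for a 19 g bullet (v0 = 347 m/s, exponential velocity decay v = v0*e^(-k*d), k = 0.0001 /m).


v = v0*exp(-k*d) = 347*exp(-0.0001*208) = 339.857 m/s
E = 0.5*m*v^2 = 0.5*0.019*339.857^2 = 1097 J

1097 J


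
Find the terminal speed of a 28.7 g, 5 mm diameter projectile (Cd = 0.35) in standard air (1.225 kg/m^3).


A = pi*(d/2)^2 = pi*(5/2000)^2 = 1.96350e-05 m^2
vt = sqrt(2mg/(Cd*rho*A)) = sqrt(2*0.0287*9.81/(0.35 * 1.225 * 1.96350e-05)) = 258.6 m/s

258.6 m/s


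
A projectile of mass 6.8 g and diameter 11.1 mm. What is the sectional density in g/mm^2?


SD = m/d^2 = 6.8/11.1^2 = 0.05519 g/mm^2

0.05519 g/mm^2


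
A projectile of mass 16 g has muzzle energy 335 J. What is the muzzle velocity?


v = sqrt(2*E/m) = sqrt(2*335/0.016) = 204.6 m/s

204.6 m/s


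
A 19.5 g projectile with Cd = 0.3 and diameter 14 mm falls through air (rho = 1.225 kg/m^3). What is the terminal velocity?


A = pi*(d/2)^2 = pi*(14/2000)^2 = 1.53938e-04 m^2
vt = sqrt(2mg/(Cd*rho*A)) = sqrt(2*0.0195*9.81/(0.3 * 1.225 * 1.53938e-04)) = 82.24 m/s

82.24 m/s


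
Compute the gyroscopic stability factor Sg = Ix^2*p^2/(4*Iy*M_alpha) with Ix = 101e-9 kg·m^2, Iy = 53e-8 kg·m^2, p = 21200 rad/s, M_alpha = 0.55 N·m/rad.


Sg = Ix^2 * p^2 / (4 * Iy * M_alpha) = (101e-9)^2 * 21200^2 / (4 * 53e-8 * 0.55) = 3.932

3.932


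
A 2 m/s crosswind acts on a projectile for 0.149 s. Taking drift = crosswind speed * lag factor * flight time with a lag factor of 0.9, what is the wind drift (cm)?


drift = v_wind * lag * t = 2 * 0.9 * 0.149 = 0.2682 m ≈ 26.82 cm

26.82 cm


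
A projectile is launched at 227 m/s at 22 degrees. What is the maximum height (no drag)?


H = (v0*sin(theta))^2 / (2g) = (227*sin(22°))^2 / (2*9.81) = 368.6 m

368.6 m


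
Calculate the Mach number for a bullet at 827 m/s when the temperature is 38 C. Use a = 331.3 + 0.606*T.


a = 331.3 + 0.606*(38) = 354.328 m/s
M = v/a = 827/354.328 = 2.334

2.334


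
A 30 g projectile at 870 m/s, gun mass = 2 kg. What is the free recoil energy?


v_r = m_p*v_p/m_gun = 0.03*870/2 = 13.05 m/s, E_r = 0.5*m_gun*v_r^2 = 0.5*2*13.05^2 = 170.3 J

170.3 J


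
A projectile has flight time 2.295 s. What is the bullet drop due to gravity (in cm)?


drop = 0.5*g*t^2 = 0.5*9.81*2.295^2 = 25.8348 m ≈ 2583 cm

2583 cm


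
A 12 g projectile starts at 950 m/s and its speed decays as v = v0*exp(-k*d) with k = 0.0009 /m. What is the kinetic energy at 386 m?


v = v0*exp(-k*d) = 950*exp(-0.0009*386) = 671.197 m/s
E = 0.5*m*v^2 = 0.5*0.012*671.197^2 = 2703 J

2703 J


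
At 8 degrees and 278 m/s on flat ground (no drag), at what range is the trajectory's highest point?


R = v0^2*sin(2*theta)/g = 278^2*sin(2*8°)/9.81 = 2171.49 m
apex_dist = R/2 = 2171.49/2 = 1086 m

1086 m


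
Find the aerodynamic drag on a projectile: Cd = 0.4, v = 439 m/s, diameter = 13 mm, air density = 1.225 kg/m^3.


A = pi*(d/2)^2 = pi*(13/2000)^2 = 1.32732e-04 m^2
Fd = 0.5*Cd*rho*A*v^2 = 0.5*0.4*1.225*1.32732e-04*439^2 = 6.267 N

6.267 N


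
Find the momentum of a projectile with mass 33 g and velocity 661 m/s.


p = m*v = 0.033*661 = 21.81 kg·m/s

21.81 kg·m/s


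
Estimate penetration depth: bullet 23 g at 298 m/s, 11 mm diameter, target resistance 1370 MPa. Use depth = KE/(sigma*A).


A = pi*(d/2)^2 = pi*(11/2)^2 = 95.0332 mm^2
E = 0.5*m*v^2 = 0.5*0.023*298^2 = 1021.25 J
depth = E/(sigma*A) = 1021.25 J / (1370 MPa * 95.0332 mm^2) = 1021.25/(1370 * 95.0332) m = 0.00784395 m ≈ 7.844 mm

7.844 mm


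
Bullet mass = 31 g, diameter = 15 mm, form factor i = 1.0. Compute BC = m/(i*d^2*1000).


BC = m/(i*d^2*1000) = 31/(1.0 * 15^2 * 1000) = 0.0001378

0.0001378


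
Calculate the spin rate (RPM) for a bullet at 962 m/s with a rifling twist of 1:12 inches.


twist_m = 12*0.0254 = 0.3048 m
spin = v/twist = 962/0.3048 = 3156.168 rev/s
RPM = spin*60 = 3156.168*60 ≈ 189370 RPM

189370 RPM


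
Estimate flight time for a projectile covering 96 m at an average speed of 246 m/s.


t = d/v = 96/246 = 0.3902 s

0.3902 s


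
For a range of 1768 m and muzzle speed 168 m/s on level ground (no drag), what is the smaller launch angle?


sin(2*theta) = R*g/v0^2 = 1768*9.81/168^2 = 0.614515, theta = arcsin(0.614515)/2 = 18.96°

18.96 degrees


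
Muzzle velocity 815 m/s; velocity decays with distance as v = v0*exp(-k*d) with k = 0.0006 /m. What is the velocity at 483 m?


v = v0*exp(-k*d) = 815*exp(-0.0006*483) = 610 m/s

610 m/s


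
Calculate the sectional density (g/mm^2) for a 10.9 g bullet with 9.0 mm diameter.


SD = m/d^2 = 10.9/9.0^2 = 0.1346 g/mm^2

0.1346 g/mm^2


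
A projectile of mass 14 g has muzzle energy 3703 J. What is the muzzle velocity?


v = sqrt(2*E/m) = sqrt(2*3703/0.014) = 727.3 m/s

727.3 m/s


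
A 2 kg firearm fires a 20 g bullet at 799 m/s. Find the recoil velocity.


v_recoil = m_p * v_p / m_gun = 0.02 * 799 / 2 = 7.99 m/s

7.99 m/s


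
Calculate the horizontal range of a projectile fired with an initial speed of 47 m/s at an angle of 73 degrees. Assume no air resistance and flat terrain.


R = v0^2 * sin(2*theta) / g = 47^2 * sin(2*73°) / 9.81 = 125.9 m

125.9 m


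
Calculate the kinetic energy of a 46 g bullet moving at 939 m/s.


E = 0.5*m*v^2 = 0.5*0.046*939^2 = 20280 J

20280 J


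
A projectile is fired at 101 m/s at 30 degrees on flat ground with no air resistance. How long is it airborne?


T = 2*v0*sin(theta)/g = 2*101*sin(30°)/9.81 = 10.3 s

10.3 s


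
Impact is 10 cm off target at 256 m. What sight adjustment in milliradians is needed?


1 mrad subtends 1 cm per 10 m of range, so adj = error_cm / (dist_m / 10) = 10 / (256/10) = 0.3906 mrad

0.3906 mrad


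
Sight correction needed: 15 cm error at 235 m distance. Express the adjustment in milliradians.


1 mrad subtends 1 cm per 10 m of range, so adj = error_cm / (dist_m / 10) = 15 / (235/10) = 0.6383 mrad

0.6383 mrad


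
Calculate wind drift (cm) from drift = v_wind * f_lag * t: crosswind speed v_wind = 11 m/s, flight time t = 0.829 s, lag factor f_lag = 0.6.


drift = v_wind * lag * t = 11 * 0.6 * 0.829 = 5.4714 m ≈ 547.1 cm

547.1 cm


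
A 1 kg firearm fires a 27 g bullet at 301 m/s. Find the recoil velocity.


v_recoil = m_p * v_p / m_gun = 0.027 * 301 / 1 = 8.127 m/s

8.127 m/s


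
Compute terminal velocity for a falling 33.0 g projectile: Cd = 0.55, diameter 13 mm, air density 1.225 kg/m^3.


A = pi*(d/2)^2 = pi*(13/2000)^2 = 1.32732e-04 m^2
vt = sqrt(2mg/(Cd*rho*A)) = sqrt(2*0.033*9.81/(0.55 * 1.225 * 1.32732e-04)) = 85.09 m/s

85.09 m/s


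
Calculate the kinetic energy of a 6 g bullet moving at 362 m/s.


E = 0.5*m*v^2 = 0.5*0.006*362^2 = 393.1 J

393.1 J


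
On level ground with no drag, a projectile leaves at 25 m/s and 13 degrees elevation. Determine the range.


R = v0^2 * sin(2*theta) / g = 25^2 * sin(2*13°) / 9.81 = 27.93 m

27.93 m


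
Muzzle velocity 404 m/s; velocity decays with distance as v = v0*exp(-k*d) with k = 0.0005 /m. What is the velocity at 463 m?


v = v0*exp(-k*d) = 404*exp(-0.0005*463) = 320.5 m/s

320.5 m/s


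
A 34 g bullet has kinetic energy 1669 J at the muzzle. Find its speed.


v = sqrt(2*E/m) = sqrt(2*1669/0.034) = 313.3 m/s

313.3 m/s


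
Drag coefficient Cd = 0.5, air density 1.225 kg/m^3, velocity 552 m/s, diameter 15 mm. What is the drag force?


A = pi*(d/2)^2 = pi*(15/2000)^2 = 1.76715e-04 m^2
Fd = 0.5*Cd*rho*A*v^2 = 0.5*0.5*1.225*1.76715e-04*552^2 = 16.49 N

16.49 N


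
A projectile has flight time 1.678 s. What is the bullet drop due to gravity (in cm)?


drop = 0.5*g*t^2 = 0.5*9.81*1.678^2 = 13.8109 m ≈ 1381 cm

1381 cm


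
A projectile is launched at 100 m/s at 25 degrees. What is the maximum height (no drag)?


H = (v0*sin(theta))^2 / (2g) = (100*sin(25°))^2 / (2*9.81) = 91.03 m

91.03 m


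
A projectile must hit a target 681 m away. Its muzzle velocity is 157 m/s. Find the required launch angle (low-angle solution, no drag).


sin(2*theta) = R*g/v0^2 = 681*9.81/157^2 = 0.27103, theta = arcsin(0.27103)/2 = 7.863°

7.863 degrees


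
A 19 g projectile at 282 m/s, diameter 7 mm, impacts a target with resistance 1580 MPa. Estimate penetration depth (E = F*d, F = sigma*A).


A = pi*(d/2)^2 = pi*(7/2)^2 = 38.4845 mm^2
E = 0.5*m*v^2 = 0.5*0.019*282^2 = 755.478 J
depth = E/(sigma*A) = 755.478 J / (1580 MPa * 38.4845 mm^2) = 755.478/(1580 * 38.4845) m = 0.0124245 m ≈ 12.42 mm

12.42 mm


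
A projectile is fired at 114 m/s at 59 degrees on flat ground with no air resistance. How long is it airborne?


T = 2*v0*sin(theta)/g = 2*114*sin(59°)/9.81 = 19.92 s

19.92 s


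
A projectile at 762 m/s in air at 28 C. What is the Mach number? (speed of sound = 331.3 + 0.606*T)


a = 331.3 + 0.606*(28) = 348.268 m/s
M = v/a = 762/348.268 = 2.188

2.188


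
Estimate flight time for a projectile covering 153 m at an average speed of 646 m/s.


t = d/v = 153/646 = 0.2368 s

0.2368 s


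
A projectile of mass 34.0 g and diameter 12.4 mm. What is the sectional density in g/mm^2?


SD = m/d^2 = 34.0/12.4^2 = 0.2211 g/mm^2

0.2211 g/mm^2


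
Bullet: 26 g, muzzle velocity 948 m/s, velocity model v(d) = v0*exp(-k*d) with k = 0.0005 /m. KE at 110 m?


v = v0*exp(-k*d) = 948*exp(-0.0005*110) = 897.268 m/s
E = 0.5*m*v^2 = 0.5*0.026*897.268^2 = 10466 J

10466 J


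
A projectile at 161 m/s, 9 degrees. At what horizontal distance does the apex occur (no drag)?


R = v0^2*sin(2*theta)/g = 161^2*sin(2*9°)/9.81 = 816.517 m
apex_dist = R/2 = 816.517/2 = 408.3 m

408.3 m


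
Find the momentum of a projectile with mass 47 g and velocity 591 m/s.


p = m*v = 0.047*591 = 27.78 kg·m/s

27.78 kg·m/s


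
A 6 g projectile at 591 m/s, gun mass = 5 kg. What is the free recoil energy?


v_r = m_p*v_p/m_gun = 0.006*591/5 = 0.7092 m/s, E_r = 0.5*m_gun*v_r^2 = 0.5*5*0.7092^2 = 1.257 J

1.257 J


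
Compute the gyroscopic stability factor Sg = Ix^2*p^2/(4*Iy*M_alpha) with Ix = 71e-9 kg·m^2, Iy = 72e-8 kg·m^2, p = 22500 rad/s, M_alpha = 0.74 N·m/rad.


Sg = Ix^2 * p^2 / (4 * Iy * M_alpha) = (71e-9)^2 * 22500^2 / (4 * 72e-8 * 0.74) = 1.197

1.197


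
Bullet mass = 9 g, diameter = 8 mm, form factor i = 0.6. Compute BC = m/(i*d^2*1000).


BC = m/(i*d^2*1000) = 9/(0.6 * 8^2 * 1000) = 0.0002344

0.0002344


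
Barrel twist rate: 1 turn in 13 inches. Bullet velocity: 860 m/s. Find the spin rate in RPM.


twist_m = 13*0.0254 = 0.3302 m
spin = v/twist = 860/0.3302 = 2604.482 rev/s
RPM = spin*60 = 2604.482*60 ≈ 156269 RPM

156269 RPM


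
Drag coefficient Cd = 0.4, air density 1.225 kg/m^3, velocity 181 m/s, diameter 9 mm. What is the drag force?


A = pi*(d/2)^2 = pi*(9/2000)^2 = 6.36173e-05 m^2
Fd = 0.5*Cd*rho*A*v^2 = 0.5*0.4*1.225*6.36173e-05*181^2 = 0.5106 N

0.5106 N


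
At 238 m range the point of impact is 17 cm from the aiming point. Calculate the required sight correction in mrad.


1 mrad subtends 1 cm per 10 m of range, so adj = error_cm / (dist_m / 10) = 17 / (238/10) = 0.7143 mrad

0.7143 mrad


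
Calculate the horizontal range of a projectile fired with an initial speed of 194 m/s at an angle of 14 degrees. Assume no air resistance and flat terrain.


R = v0^2 * sin(2*theta) / g = 194^2 * sin(2*14°) / 9.81 = 1801 m

1801 m


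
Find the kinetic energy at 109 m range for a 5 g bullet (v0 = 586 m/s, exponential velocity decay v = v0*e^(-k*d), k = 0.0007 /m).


v = v0*exp(-k*d) = 586*exp(-0.0007*109) = 542.951 m/s
E = 0.5*m*v^2 = 0.5*0.005*542.951^2 = 737 J

737 J


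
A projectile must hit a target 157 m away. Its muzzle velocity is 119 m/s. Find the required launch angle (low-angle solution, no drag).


sin(2*theta) = R*g/v0^2 = 157*9.81/119^2 = 0.108761, theta = arcsin(0.108761)/2 = 3.122°

3.122 degrees


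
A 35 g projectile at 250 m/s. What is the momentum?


p = m*v = 0.035*250 = 8.75 kg·m/s

8.75 kg·m/s


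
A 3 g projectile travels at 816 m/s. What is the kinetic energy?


E = 0.5*m*v^2 = 0.5*0.003*816^2 = 998.8 J

998.8 J


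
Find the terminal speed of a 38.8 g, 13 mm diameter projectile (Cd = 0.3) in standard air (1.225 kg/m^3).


A = pi*(d/2)^2 = pi*(13/2000)^2 = 1.32732e-04 m^2
vt = sqrt(2mg/(Cd*rho*A)) = sqrt(2*0.0388*9.81/(0.3 * 1.225 * 1.32732e-04)) = 124.9 m/s

124.9 m/s


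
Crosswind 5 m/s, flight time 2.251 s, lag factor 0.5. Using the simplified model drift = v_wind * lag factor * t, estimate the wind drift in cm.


drift = v_wind * lag * t = 5 * 0.5 * 2.251 = 5.6275 m ≈ 562.8 cm

562.8 cm


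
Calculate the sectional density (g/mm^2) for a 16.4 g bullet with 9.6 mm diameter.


SD = m/d^2 = 16.4/9.6^2 = 0.178 g/mm^2

0.178 g/mm^2


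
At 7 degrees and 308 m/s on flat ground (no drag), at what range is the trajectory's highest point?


R = v0^2*sin(2*theta)/g = 308^2*sin(2*7°)/9.81 = 2339.42 m
apex_dist = R/2 = 2339.42/2 = 1170 m

1170 m


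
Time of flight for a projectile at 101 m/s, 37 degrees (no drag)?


T = 2*v0*sin(theta)/g = 2*101*sin(37°)/9.81 = 12.39 s

12.39 s


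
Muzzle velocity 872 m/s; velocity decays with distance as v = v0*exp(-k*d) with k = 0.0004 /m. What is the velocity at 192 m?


v = v0*exp(-k*d) = 872*exp(-0.0004*192) = 807.5 m/s

807.5 m/s


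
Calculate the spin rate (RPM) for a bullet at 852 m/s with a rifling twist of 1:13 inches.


twist_m = 13*0.0254 = 0.3302 m
spin = v/twist = 852/0.3302 = 2580.254 rev/s
RPM = spin*60 = 2580.254*60 ≈ 154815 RPM

154815 RPM


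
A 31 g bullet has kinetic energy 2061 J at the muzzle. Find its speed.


v = sqrt(2*E/m) = sqrt(2*2061/0.031) = 364.6 m/s

364.6 m/s


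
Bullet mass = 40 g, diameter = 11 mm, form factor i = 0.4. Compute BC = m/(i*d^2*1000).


BC = m/(i*d^2*1000) = 40/(0.4 * 11^2 * 1000) = 0.0008264

0.0008264


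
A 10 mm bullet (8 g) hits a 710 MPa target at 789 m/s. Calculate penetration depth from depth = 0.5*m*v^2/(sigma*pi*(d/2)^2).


A = pi*(d/2)^2 = pi*(10/2)^2 = 78.5398 mm^2
E = 0.5*m*v^2 = 0.5*0.008*789^2 = 2490.08 J
depth = E/(sigma*A) = 2490.08 J / (710 MPa * 78.5398 mm^2) = 2490.08/(710 * 78.5398) m = 0.0446546 m ≈ 44.65 mm

44.65 mm


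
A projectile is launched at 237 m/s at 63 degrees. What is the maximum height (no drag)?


H = (v0*sin(theta))^2 / (2g) = (237*sin(63°))^2 / (2*9.81) = 2273 m

2273 m


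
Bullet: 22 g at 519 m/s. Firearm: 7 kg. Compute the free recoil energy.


v_r = m_p*v_p/m_gun = 0.022*519/7 = 1.63114 m/s, E_r = 0.5*m_gun*v_r^2 = 0.5*7*1.63114^2 = 9.312 J

9.312 J


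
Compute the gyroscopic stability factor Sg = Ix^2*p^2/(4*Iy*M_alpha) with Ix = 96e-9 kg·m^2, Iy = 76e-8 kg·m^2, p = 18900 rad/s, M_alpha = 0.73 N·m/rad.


Sg = Ix^2 * p^2 / (4 * Iy * M_alpha) = (96e-9)^2 * 18900^2 / (4 * 76e-8 * 0.73) = 1.483

1.483


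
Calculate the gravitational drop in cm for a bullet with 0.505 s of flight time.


drop = 0.5*g*t^2 = 0.5*9.81*0.505^2 = 1.2509 m ≈ 125.1 cm

125.1 cm


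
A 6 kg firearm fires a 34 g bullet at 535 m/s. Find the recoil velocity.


v_recoil = m_p * v_p / m_gun = 0.034 * 535 / 6 = 3.032 m/s

3.032 m/s


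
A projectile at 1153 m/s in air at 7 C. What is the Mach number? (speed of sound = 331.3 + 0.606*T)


a = 331.3 + 0.606*(7) = 335.542 m/s
M = v/a = 1153/335.542 = 3.436

3.436


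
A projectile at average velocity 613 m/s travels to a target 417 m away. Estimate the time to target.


t = d/v = 417/613 = 0.6803 s

0.6803 s


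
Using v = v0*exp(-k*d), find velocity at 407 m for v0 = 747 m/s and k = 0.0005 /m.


v = v0*exp(-k*d) = 747*exp(-0.0005*407) = 609.5 m/s

609.5 m/s


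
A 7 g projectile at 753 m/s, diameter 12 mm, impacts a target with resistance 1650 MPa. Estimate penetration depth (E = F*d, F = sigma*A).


A = pi*(d/2)^2 = pi*(12/2)^2 = 113.097 mm^2
E = 0.5*m*v^2 = 0.5*0.007*753^2 = 1984.53 J
depth = E/(sigma*A) = 1984.53 J / (1650 MPa * 113.097 mm^2) = 1984.53/(1650 * 113.097) m = 0.0106346 m ≈ 10.63 mm

10.63 mm


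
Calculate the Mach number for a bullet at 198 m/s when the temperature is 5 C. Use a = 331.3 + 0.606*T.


a = 331.3 + 0.606*(5) = 334.33 m/s
M = v/a = 198/334.33 = 0.5922

0.5922


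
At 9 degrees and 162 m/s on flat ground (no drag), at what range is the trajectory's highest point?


R = v0^2*sin(2*theta)/g = 162^2*sin(2*9°)/9.81 = 826.691 m
apex_dist = R/2 = 826.691/2 = 413.3 m

413.3 m


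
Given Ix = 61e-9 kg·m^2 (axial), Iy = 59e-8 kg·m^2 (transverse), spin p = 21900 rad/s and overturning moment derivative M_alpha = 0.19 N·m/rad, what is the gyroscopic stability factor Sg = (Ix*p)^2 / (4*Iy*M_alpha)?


Sg = Ix^2 * p^2 / (4 * Iy * M_alpha) = (61e-9)^2 * 21900^2 / (4 * 59e-8 * 0.19) = 3.98

3.98


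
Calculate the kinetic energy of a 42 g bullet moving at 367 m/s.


E = 0.5*m*v^2 = 0.5*0.042*367^2 = 2828 J

2828 J


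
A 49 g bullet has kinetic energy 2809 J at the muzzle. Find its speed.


v = sqrt(2*E/m) = sqrt(2*2809/0.049) = 338.6 m/s

338.6 m/s


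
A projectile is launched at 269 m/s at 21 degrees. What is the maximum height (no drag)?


H = (v0*sin(theta))^2 / (2g) = (269*sin(21°))^2 / (2*9.81) = 473.7 m

473.7 m


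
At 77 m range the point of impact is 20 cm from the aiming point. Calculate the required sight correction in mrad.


1 mrad subtends 1 cm per 10 m of range, so adj = error_cm / (dist_m / 10) = 20 / (77/10) = 2.597 mrad

2.597 mrad


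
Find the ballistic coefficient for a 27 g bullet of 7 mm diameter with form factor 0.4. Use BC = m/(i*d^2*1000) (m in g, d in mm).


BC = m/(i*d^2*1000) = 27/(0.4 * 7^2 * 1000) = 0.001378

0.001378


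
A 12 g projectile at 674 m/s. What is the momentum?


p = m*v = 0.012*674 = 8.088 kg·m/s

8.088 kg·m/s


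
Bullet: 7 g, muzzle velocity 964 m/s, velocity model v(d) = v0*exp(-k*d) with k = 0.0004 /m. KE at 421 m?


v = v0*exp(-k*d) = 964*exp(-0.0004*421) = 814.595 m/s
E = 0.5*m*v^2 = 0.5*0.007*814.595^2 = 2322 J

2322 J


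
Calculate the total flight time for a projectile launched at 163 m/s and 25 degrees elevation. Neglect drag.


T = 2*v0*sin(theta)/g = 2*163*sin(25°)/9.81 = 14.04 s

14.04 s


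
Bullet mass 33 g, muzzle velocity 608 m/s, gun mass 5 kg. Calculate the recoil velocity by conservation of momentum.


v_recoil = m_p * v_p / m_gun = 0.033 * 608 / 5 = 4.013 m/s

4.013 m/s


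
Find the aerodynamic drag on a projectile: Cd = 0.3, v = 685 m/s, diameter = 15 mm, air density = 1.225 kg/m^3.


A = pi*(d/2)^2 = pi*(15/2000)^2 = 1.76715e-04 m^2
Fd = 0.5*Cd*rho*A*v^2 = 0.5*0.3*1.225*1.76715e-04*685^2 = 15.24 N

15.24 N


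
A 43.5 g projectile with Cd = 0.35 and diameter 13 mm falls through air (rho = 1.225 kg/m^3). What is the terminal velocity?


A = pi*(d/2)^2 = pi*(13/2000)^2 = 1.32732e-04 m^2
vt = sqrt(2mg/(Cd*rho*A)) = sqrt(2*0.0435*9.81/(0.35 * 1.225 * 1.32732e-04)) = 122.5 m/s

122.5 m/s


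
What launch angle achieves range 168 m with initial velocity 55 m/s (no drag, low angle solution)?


sin(2*theta) = R*g/v0^2 = 168*9.81/55^2 = 0.54482, theta = arcsin(0.54482)/2 = 16.51°

16.51 degrees


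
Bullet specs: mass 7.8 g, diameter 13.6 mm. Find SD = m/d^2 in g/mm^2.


SD = m/d^2 = 7.8/13.6^2 = 0.04217 g/mm^2

0.04217 g/mm^2


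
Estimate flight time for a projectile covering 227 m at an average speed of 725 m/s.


t = d/v = 227/725 = 0.3131 s

0.3131 s


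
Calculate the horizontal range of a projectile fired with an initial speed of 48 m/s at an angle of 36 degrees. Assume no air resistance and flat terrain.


R = v0^2 * sin(2*theta) / g = 48^2 * sin(2*36°) / 9.81 = 223.4 m

223.4 m


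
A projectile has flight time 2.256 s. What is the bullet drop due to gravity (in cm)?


drop = 0.5*g*t^2 = 0.5*9.81*2.256^2 = 24.9642 m ≈ 2496 cm

2496 cm


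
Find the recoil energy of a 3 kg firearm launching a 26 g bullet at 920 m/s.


v_r = m_p*v_p/m_gun = 0.026*920/3 = 7.97333 m/s, E_r = 0.5*m_gun*v_r^2 = 0.5*3*7.97333^2 = 95.36 J

95.36 J


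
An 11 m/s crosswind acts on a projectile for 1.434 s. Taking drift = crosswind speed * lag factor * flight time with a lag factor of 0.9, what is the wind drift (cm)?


drift = v_wind * lag * t = 11 * 0.9 * 1.434 = 14.1966 m ≈ 1420 cm

1420 cm


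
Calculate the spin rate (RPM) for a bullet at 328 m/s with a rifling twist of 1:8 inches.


twist_m = 8*0.0254 = 0.2032 m
spin = v/twist = 328/0.2032 = 1614.173 rev/s
RPM = spin*60 = 1614.173*60 ≈ 96850 RPM

96850 RPM


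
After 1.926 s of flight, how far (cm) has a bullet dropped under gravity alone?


drop = 0.5*g*t^2 = 0.5*9.81*1.926^2 = 18.195 m ≈ 1819 cm

1819 cm


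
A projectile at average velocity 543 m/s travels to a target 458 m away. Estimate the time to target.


t = d/v = 458/543 = 0.8435 s

0.8435 s


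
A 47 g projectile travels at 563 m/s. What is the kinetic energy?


E = 0.5*m*v^2 = 0.5*0.047*563^2 = 7449 J

7449 J


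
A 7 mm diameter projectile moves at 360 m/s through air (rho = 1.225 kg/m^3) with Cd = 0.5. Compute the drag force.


A = pi*(d/2)^2 = pi*(7/2000)^2 = 3.84845e-05 m^2
Fd = 0.5*Cd*rho*A*v^2 = 0.5*0.5*1.225*3.84845e-05*360^2 = 1.527 N

1.527 N


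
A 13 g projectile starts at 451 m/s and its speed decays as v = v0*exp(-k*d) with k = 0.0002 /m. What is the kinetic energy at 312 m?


v = v0*exp(-k*d) = 451*exp(-0.0002*312) = 423.718 m/s
E = 0.5*m*v^2 = 0.5*0.013*423.718^2 = 1167 J

1167 J


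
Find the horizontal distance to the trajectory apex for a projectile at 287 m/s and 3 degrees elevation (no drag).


R = v0^2*sin(2*theta)/g = 287^2*sin(2*3°)/9.81 = 877.666 m
apex_dist = R/2 = 877.666/2 = 438.8 m

438.8 m


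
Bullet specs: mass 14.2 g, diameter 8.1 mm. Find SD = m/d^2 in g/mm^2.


SD = m/d^2 = 14.2/8.1^2 = 0.2164 g/mm^2

0.2164 g/mm^2


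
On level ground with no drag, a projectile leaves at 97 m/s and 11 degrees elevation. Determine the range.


R = v0^2 * sin(2*theta) / g = 97^2 * sin(2*11°) / 9.81 = 359.3 m

359.3 m


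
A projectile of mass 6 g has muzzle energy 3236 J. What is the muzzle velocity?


v = sqrt(2*E/m) = sqrt(2*3236/0.006) = 1039 m/s

1039 m/s


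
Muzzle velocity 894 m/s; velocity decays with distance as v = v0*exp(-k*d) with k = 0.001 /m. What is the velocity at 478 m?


v = v0*exp(-k*d) = 894*exp(-0.001*478) = 554.3 m/s

554.3 m/s


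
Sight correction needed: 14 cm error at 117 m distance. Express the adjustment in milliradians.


1 mrad subtends 1 cm per 10 m of range, so adj = error_cm / (dist_m / 10) = 14 / (117/10) = 1.197 mrad

1.197 mrad


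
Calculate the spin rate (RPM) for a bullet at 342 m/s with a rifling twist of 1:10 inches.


twist_m = 10*0.0254 = 0.254 m
spin = v/twist = 342/0.254 = 1346.457 rev/s
RPM = spin*60 = 1346.457*60 ≈ 80787 RPM

80787 RPM


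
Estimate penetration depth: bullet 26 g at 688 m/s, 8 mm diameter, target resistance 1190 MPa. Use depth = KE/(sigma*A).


A = pi*(d/2)^2 = pi*(8/2)^2 = 50.2655 mm^2
E = 0.5*m*v^2 = 0.5*0.026*688^2 = 6153.47 J
depth = E/(sigma*A) = 6153.47 J / (1190 MPa * 50.2655 mm^2) = 6153.47/(1190 * 50.2655) m = 0.102873 m ≈ 102.9 mm

102.9 mm


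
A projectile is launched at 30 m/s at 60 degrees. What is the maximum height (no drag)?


H = (v0*sin(theta))^2 / (2g) = (30*sin(60°))^2 / (2*9.81) = 34.4 m

34.4 m


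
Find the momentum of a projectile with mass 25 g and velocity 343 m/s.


p = m*v = 0.025*343 = 8.575 kg·m/s

8.575 kg·m/s


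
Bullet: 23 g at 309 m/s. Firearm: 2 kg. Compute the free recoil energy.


v_r = m_p*v_p/m_gun = 0.023*309/2 = 3.5535 m/s, E_r = 0.5*m_gun*v_r^2 = 0.5*2*3.5535^2 = 12.63 J

12.63 J


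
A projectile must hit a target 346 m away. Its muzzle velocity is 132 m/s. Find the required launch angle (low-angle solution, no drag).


sin(2*theta) = R*g/v0^2 = 346*9.81/132^2 = 0.194804, theta = arcsin(0.194804)/2 = 5.617°

5.617 degrees


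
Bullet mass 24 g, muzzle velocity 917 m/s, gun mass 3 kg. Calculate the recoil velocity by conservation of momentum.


v_recoil = m_p * v_p / m_gun = 0.024 * 917 / 3 = 7.336 m/s

7.336 m/s


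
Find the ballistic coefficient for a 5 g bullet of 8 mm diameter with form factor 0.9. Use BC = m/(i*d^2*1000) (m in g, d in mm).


BC = m/(i*d^2*1000) = 5/(0.9 * 8^2 * 1000) = 8.681e-05

8.681e-05


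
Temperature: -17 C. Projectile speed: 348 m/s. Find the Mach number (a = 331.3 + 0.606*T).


a = 331.3 + 0.606*(-17) = 320.998 m/s
M = v/a = 348/320.998 = 1.084

1.084


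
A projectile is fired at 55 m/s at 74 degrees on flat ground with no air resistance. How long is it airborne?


T = 2*v0*sin(theta)/g = 2*55*sin(74°)/9.81 = 10.78 s

10.78 s


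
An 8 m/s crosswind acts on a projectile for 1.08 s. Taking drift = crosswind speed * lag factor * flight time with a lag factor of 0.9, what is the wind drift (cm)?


drift = v_wind * lag * t = 8 * 0.9 * 1.08 = 7.776 m ≈ 777.6 cm

777.6 cm


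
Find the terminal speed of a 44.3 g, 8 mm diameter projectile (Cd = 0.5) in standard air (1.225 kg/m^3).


A = pi*(d/2)^2 = pi*(8/2000)^2 = 5.02655e-05 m^2
vt = sqrt(2mg/(Cd*rho*A)) = sqrt(2*0.0443*9.81/(0.5 * 1.225 * 5.02655e-05)) = 168 m/s

168 m/s


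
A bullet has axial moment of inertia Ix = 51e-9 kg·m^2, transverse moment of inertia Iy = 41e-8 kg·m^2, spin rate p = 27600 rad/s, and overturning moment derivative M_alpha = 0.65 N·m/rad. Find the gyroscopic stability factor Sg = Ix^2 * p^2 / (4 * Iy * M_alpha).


Sg = Ix^2 * p^2 / (4 * Iy * M_alpha) = (51e-9)^2 * 27600^2 / (4 * 41e-8 * 0.65) = 1.859

1.859
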